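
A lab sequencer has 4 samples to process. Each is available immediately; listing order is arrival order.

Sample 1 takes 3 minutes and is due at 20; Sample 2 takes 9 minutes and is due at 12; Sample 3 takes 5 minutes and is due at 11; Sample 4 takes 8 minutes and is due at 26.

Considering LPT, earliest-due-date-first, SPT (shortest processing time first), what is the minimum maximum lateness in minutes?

LPT (decreasing processing time): Sample 2 Sample 4 Sample 3 Sample 1.
Sample 2: 0→9, due 12, lateness -3
Sample 4: 9→17, due 26, lateness -9
Sample 3: 17→22, due 11, lateness 11
Sample 1: 22→25, due 20, lateness 5
Maximum = 11.
EDD (increasing due date): Sample 3 Sample 2 Sample 1 Sample 4.
Sample 3: 0→5, due 11, lateness -6
Sample 2: 5→14, due 12, lateness 2
Sample 1: 14→17, due 20, lateness -3
Sample 4: 17→25, due 26, lateness -1
Maximum = 2.
SPT (increasing processing time): Sample 1 Sample 3 Sample 4 Sample 2.
Sample 1: 0→3, due 20, lateness -17
Sample 3: 3→8, due 11, lateness -3
Sample 4: 8→16, due 26, lateness -10
Sample 2: 16→25, due 12, lateness 13
Maximum = 13.
LPT 11, EDD 2, SPT 13 → minimum 2.

2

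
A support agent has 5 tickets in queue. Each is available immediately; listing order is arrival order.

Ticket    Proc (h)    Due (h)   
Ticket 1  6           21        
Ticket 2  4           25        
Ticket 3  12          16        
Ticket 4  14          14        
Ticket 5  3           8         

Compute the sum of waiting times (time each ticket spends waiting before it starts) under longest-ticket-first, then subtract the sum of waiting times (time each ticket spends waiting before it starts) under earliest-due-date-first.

LPT (decreasing processing time): Ticket 4 Ticket 3 Ticket 1 Ticket 2 Ticket 5.
Ticket 4: waits 0, runs 0→14
Ticket 3: waits 14, runs 14→26
Ticket 1: waits 26, runs 26→32
Ticket 2: waits 32, runs 32→36
Ticket 5: waits 36, runs 36→39
Sum = 0+14+26+32+36 = 108.
EDD (increasing due date): Ticket 5 Ticket 4 Ticket 3 Ticket 1 Ticket 2.
Ticket 5: waits 0, runs 0→3
Ticket 4: waits 3, runs 3→17
Ticket 3: waits 17, runs 17→29
Ticket 1: waits 29, runs 29→35
Ticket 2: waits 35, runs 35→39
Sum = 0+3+17+29+35 = 84.
Difference = 108 − 84 = 24.

24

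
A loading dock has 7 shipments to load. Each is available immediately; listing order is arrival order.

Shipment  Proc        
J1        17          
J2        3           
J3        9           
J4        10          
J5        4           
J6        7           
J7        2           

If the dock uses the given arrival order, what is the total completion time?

250

FIFO (arrival order): J1 J2 J3 J4 J5 J6 J7.
J1: 0→17
J2: 17→20
J3: 20→29
J4: 29→39
J5: 39→43
J6: 43→50
J7: 50→52
Sum = 17+20+29+39+43+50+52 = 250.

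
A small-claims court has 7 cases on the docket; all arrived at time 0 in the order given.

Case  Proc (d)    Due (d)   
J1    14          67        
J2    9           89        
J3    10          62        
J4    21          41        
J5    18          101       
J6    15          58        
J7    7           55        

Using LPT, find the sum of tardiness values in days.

LPT (decreasing processing time): J4 J5 J6 J1 J3 J2 J7.
J4: 0→21, due 41, tardiness 0
J5: 21→39, due 101, tardiness 0
J6: 39→54, due 58, tardiness 0
J1: 54→68, due 67, tardiness 1
J3: 68→78, due 62, tardiness 16
J2: 78→87, due 89, tardiness 0
J7: 87→94, due 55, tardiness 39
Sum = 0+0+0+1+16+0+39 = 56.

56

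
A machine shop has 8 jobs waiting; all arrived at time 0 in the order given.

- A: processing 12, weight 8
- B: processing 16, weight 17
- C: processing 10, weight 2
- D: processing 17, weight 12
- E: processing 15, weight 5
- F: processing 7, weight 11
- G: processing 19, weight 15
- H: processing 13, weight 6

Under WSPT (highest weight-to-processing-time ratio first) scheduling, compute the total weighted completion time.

3591

WSPT (decreasing weight/processing-time ratio): F B G D A H E C.
F: finishes 7, weight 11, w·C = 77
B: finishes 23, weight 17, w·C = 391
G: finishes 42, weight 15, w·C = 630
D: finishes 59, weight 12, w·C = 708
A: finishes 71, weight 8, w·C = 568
H: finishes 84, weight 6, w·C = 504
E: finishes 99, weight 5, w·C = 495
C: finishes 109, weight 2, w·C = 218
Sum = 77+391+630+708+568+504+495+218 = 3591.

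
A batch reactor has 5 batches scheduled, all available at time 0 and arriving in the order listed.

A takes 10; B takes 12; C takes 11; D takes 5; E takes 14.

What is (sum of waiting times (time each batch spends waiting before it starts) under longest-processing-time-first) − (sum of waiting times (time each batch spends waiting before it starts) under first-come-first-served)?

21

LPT (decreasing processing time): E B C A D.
E: waits 0, runs 0→14
B: waits 14, runs 14→26
C: waits 26, runs 26→37
A: waits 37, runs 37→47
D: waits 47, runs 47→52
Sum = 0+14+26+37+47 = 124.
FIFO (arrival order): A B C D E.
A: waits 0, runs 0→10
B: waits 10, runs 10→22
C: waits 22, runs 22→33
D: waits 33, runs 33→38
E: waits 38, runs 38→52
Sum = 0+10+22+33+38 = 103.
Difference = 124 − 103 = 21.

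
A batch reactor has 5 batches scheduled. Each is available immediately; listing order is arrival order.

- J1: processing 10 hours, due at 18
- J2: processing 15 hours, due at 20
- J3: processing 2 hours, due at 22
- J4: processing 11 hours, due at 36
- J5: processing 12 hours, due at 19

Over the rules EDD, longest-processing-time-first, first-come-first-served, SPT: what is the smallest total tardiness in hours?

43

EDD (increasing due date): J1 J5 J2 J3 J4.
J1: 0→10, due 18, tardiness 0
J5: 10→22, due 19, tardiness 3
J2: 22→37, due 20, tardiness 17
J3: 37→39, due 22, tardiness 17
J4: 39→50, due 36, tardiness 14
Sum = 0+3+17+17+14 = 51.
LPT (decreasing processing time): J2 J5 J4 J1 J3.
J2: 0→15, due 20, tardiness 0
J5: 15→27, due 19, tardiness 8
J4: 27→38, due 36, tardiness 2
J1: 38→48, due 18, tardiness 30
J3: 48→50, due 22, tardiness 28
Sum = 0+8+2+30+28 = 68.
FIFO (arrival order): J1 J2 J3 J4 J5.
J1: 0→10, due 18, tardiness 0
J2: 10→25, due 20, tardiness 5
J3: 25→27, due 22, tardiness 5
J4: 27→38, due 36, tardiness 2
J5: 38→50, due 19, tardiness 31
Sum = 0+5+5+2+31 = 43.
SPT (increasing processing time): J3 J1 J4 J5 J2.
J3: 0→2, due 22, tardiness 0
J1: 2→12, due 18, tardiness 0
J4: 12→23, due 36, tardiness 0
J5: 23→35, due 19, tardiness 16
J2: 35→50, due 20, tardiness 30
Sum = 0+0+0+16+30 = 46.
EDD 51, LPT 68, FIFO 43, SPT 46 → minimum 43.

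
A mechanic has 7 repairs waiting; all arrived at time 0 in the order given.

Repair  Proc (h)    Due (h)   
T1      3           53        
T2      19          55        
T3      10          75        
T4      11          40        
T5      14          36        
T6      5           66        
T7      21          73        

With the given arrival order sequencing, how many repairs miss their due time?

3

FIFO (arrival order): T1 T2 T3 T4 T5 T6 T7.
T1: 0→3, due 53, tardiness 0
T2: 3→22, due 55, tardiness 0
T3: 22→32, due 75, tardiness 0
T4: 32→43, due 40, tardiness 3
T5: 43→57, due 36, tardiness 21
T6: 57→62, due 66, tardiness 0
T7: 62→83, due 73, tardiness 10
Late repairs: 3.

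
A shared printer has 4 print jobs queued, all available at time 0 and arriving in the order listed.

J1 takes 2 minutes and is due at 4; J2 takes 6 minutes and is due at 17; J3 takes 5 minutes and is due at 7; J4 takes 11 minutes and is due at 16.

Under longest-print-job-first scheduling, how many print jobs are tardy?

2

LPT (decreasing processing time): J4 J2 J3 J1.
J4: 0→11, due 16, tardiness 0
J2: 11→17, due 17, tardiness 0
J3: 17→22, due 7, tardiness 15
J1: 22→24, due 4, tardiness 20
Late print jobs: 2.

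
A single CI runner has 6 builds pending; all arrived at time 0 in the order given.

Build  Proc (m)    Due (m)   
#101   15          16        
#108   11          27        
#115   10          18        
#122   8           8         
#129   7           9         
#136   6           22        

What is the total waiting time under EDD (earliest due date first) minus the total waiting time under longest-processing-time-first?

EDD (increasing due date): #122 #129 #101 #115 #136 #108.
#122: waits 0, runs 0→8
#129: waits 8, runs 8→15
#101: waits 15, runs 15→30
#115: waits 30, runs 30→40
#136: waits 40, runs 40→46
#108: waits 46, runs 46→57
Sum = 0+8+15+30+40+46 = 139.
LPT (decreasing processing time): #101 #108 #115 #122 #129 #136.
#101: waits 0, runs 0→15
#108: waits 15, runs 15→26
#115: waits 26, runs 26→36
#122: waits 36, runs 36→44
#129: waits 44, runs 44→51
#136: waits 51, runs 51→57
Sum = 0+15+26+36+44+51 = 172.
Difference = 139 − 172 = -33.

-33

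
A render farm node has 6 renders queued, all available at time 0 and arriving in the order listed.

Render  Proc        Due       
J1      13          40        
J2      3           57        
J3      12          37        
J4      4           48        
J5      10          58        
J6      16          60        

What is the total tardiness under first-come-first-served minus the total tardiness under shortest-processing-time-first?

FIFO (arrival order): J1 J2 J3 J4 J5 J6.
J1: 0→13, due 40, tardiness 0
J2: 13→16, due 57, tardiness 0
J3: 16→28, due 37, tardiness 0
J4: 28→32, due 48, tardiness 0
J5: 32→42, due 58, tardiness 0
J6: 42→58, due 60, tardiness 0
Sum = 0+0+0+0+0+0 = 0.
SPT (increasing processing time): J2 J4 J5 J3 J1 J6.
J2: 0→3, due 57, tardiness 0
J4: 3→7, due 48, tardiness 0
J5: 7→17, due 58, tardiness 0
J3: 17→29, due 37, tardiness 0
J1: 29→42, due 40, tardiness 2
J6: 42→58, due 60, tardiness 0
Sum = 0+0+0+0+2+0 = 2.
Difference = 0 − 2 = -2.

-2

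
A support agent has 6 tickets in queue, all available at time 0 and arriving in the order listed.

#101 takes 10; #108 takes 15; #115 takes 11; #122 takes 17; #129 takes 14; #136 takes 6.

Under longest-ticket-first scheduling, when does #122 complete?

LPT (decreasing processing time): #122 #108 #129 #115 #101 #136.
#122: 0→17

17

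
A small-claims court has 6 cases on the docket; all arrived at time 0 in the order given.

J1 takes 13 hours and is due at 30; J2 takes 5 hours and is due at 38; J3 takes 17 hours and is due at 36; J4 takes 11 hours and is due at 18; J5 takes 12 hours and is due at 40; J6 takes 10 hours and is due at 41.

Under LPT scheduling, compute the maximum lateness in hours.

35

LPT (decreasing processing time): J3 J1 J5 J4 J6 J2.
J3: 0→17, due 36, lateness -19
J1: 17→30, due 30, lateness 0
J5: 30→42, due 40, lateness 2
J4: 42→53, due 18, lateness 35
J6: 53→63, due 41, lateness 22
J2: 63→68, due 38, lateness 30
Maximum = 35.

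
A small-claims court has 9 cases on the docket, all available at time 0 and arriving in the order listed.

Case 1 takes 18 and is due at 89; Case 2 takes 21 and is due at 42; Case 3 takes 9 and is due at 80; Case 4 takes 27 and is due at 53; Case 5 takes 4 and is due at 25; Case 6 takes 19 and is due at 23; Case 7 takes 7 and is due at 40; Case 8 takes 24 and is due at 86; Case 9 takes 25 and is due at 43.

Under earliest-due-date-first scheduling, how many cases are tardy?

EDD (increasing due date): Case 6 Case 5 Case 7 Case 2 Case 9 Case 4 Case 3 Case 8 Case 1.
Case 6: 0→19, due 23, tardiness 0
Case 5: 19→23, due 25, tardiness 0
Case 7: 23→30, due 40, tardiness 0
Case 2: 30→51, due 42, tardiness 9
Case 9: 51→76, due 43, tardiness 33
Case 4: 76→103, due 53, tardiness 50
Case 3: 103→112, due 80, tardiness 32
Case 8: 112→136, due 86, tardiness 50
Case 1: 136→154, due 89, tardiness 65
Late cases: 6.

6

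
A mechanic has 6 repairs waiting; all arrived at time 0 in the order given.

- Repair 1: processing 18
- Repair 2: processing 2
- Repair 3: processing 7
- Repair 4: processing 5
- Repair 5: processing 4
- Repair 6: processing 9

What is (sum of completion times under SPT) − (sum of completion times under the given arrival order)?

-69

SPT (increasing processing time): Repair 2 Repair 5 Repair 4 Repair 3 Repair 6 Repair 1.
Repair 2: 0→2
Repair 5: 2→6
Repair 4: 6→11
Repair 3: 11→18
Repair 6: 18→27
Repair 1: 27→45
Sum = 2+6+11+18+27+45 = 109.
FIFO (arrival order): Repair 1 Repair 2 Repair 3 Repair 4 Repair 5 Repair 6.
Repair 1: 0→18
Repair 2: 18→20
Repair 3: 20→27
Repair 4: 27→32
Repair 5: 32→36
Repair 6: 36→45
Sum = 18+20+27+32+36+45 = 178.
Difference = 109 − 178 = -69.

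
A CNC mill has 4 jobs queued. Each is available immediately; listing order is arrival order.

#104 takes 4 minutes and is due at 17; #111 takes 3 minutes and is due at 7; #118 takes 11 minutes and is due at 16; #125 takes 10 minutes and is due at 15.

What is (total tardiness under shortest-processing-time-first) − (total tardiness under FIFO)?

-1

SPT (increasing processing time): #111 #104 #125 #118.
#111: 0→3, due 7, tardiness 0
#104: 3→7, due 17, tardiness 0
#125: 7→17, due 15, tardiness 2
#118: 17→28, due 16, tardiness 12
Sum = 0+0+2+12 = 14.
FIFO (arrival order): #104 #111 #118 #125.
#104: 0→4, due 17, tardiness 0
#111: 4→7, due 7, tardiness 0
#118: 7→18, due 16, tardiness 2
#125: 18→28, due 15, tardiness 13
Sum = 0+0+2+13 = 15.
Difference = 14 − 15 = -1.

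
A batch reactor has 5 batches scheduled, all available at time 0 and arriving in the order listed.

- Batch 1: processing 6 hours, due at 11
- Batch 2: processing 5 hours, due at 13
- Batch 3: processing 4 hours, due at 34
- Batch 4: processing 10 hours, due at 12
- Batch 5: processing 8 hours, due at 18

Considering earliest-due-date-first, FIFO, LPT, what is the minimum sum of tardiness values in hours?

EDD (increasing due date): Batch 1 Batch 4 Batch 2 Batch 5 Batch 3.
Batch 1: 0→6, due 11, tardiness 0
Batch 4: 6→16, due 12, tardiness 4
Batch 2: 16→21, due 13, tardiness 8
Batch 5: 21→29, due 18, tardiness 11
Batch 3: 29→33, due 34, tardiness 0
Sum = 0+4+8+11+0 = 23.
FIFO (arrival order): Batch 1 Batch 2 Batch 3 Batch 4 Batch 5.
Batch 1: 0→6, due 11, tardiness 0
Batch 2: 6→11, due 13, tardiness 0
Batch 3: 11→15, due 34, tardiness 0
Batch 4: 15→25, due 12, tardiness 13
Batch 5: 25→33, due 18, tardiness 15
Sum = 0+0+0+13+15 = 28.
LPT (decreasing processing time): Batch 4 Batch 5 Batch 1 Batch 2 Batch 3.
Batch 4: 0→10, due 12, tardiness 0
Batch 5: 10→18, due 18, tardiness 0
Batch 1: 18→24, due 11, tardiness 13
Batch 2: 24→29, due 13, tardiness 16
Batch 3: 29→33, due 34, tardiness 0
Sum = 0+0+13+16+0 = 29.
EDD 23, FIFO 28, LPT 29 → minimum 23.

23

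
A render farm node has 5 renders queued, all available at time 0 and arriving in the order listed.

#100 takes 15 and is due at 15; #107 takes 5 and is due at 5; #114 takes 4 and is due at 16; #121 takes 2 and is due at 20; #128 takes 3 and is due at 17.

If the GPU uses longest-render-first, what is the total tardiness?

42

LPT (decreasing processing time): #100 #107 #114 #128 #121.
#100: 0→15, due 15, tardiness 0
#107: 15→20, due 5, tardiness 15
#114: 20→24, due 16, tardiness 8
#128: 24→27, due 17, tardiness 10
#121: 27→29, due 20, tardiness 9
Sum = 0+15+8+10+9 = 42.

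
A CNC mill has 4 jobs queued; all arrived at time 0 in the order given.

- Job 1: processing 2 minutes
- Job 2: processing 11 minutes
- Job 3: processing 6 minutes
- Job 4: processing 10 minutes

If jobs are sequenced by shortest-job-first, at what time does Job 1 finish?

SPT (increasing processing time): Job 1 Job 3 Job 4 Job 2.
Job 1: 0→2

2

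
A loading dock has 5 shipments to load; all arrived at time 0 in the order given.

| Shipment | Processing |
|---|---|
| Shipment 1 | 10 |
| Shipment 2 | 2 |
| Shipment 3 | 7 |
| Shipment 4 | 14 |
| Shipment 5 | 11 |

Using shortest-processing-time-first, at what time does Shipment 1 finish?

19

SPT (increasing processing time): Shipment 2 Shipment 3 Shipment 1 Shipment 5 Shipment 4.
Shipment 2: 0→2
Shipment 3: 2→9
Shipment 1: 9→19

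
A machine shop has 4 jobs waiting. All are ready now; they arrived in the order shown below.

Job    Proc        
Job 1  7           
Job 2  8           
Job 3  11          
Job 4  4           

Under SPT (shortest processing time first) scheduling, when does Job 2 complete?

19

SPT (increasing processing time): Job 4 Job 1 Job 2 Job 3.
Job 4: 0→4
Job 1: 4→11
Job 2: 11→19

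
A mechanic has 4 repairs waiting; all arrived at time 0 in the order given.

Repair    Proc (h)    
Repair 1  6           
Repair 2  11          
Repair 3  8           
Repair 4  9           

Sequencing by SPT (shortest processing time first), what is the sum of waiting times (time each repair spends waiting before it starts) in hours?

43

SPT (increasing processing time): Repair 1 Repair 3 Repair 4 Repair 2.
Repair 1: waits 0, runs 0→6
Repair 3: waits 6, runs 6→14
Repair 4: waits 14, runs 14→23
Repair 2: waits 23, runs 23→34
Sum = 0+6+14+23 = 43.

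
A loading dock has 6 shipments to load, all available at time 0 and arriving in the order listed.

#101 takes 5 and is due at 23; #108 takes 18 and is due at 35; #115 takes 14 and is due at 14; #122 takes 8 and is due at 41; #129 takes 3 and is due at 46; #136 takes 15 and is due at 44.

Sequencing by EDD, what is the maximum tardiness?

17

EDD (increasing due date): #115 #101 #108 #122 #136 #129.
#115: 0→14, due 14, tardiness 0
#101: 14→19, due 23, tardiness 0
#108: 19→37, due 35, tardiness 2
#122: 37→45, due 41, tardiness 4
#136: 45→60, due 44, tardiness 16
#129: 60→63, due 46, tardiness 17
Maximum = 17.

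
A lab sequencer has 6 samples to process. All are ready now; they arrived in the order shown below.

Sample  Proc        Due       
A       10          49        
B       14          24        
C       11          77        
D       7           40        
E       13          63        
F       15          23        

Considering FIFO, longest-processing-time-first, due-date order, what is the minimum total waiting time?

FIFO (arrival order): A B C D E F.
A: waits 0, runs 0→10
B: waits 10, runs 10→24
C: waits 24, runs 24→35
D: waits 35, runs 35→42
E: waits 42, runs 42→55
F: waits 55, runs 55→70
Sum = 0+10+24+35+42+55 = 166.
LPT (decreasing processing time): F B E C A D.
F: waits 0, runs 0→15
B: waits 15, runs 15→29
E: waits 29, runs 29→42
C: waits 42, runs 42→53
A: waits 53, runs 53→63
D: waits 63, runs 63→70
Sum = 0+15+29+42+53+63 = 202.
EDD (increasing due date): F B D A E C.
F: waits 0, runs 0→15
B: waits 15, runs 15→29
D: waits 29, runs 29→36
A: waits 36, runs 36→46
E: waits 46, runs 46→59
C: waits 59, runs 59→70
Sum = 0+15+29+36+46+59 = 185.
FIFO 166, LPT 202, EDD 185 → minimum 166.

166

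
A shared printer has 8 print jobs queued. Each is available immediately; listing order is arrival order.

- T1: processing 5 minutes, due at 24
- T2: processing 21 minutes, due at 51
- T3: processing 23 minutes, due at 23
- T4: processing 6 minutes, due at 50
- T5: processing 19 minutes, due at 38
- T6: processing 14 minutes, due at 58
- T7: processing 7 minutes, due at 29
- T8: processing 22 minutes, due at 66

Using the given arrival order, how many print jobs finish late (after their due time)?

FIFO (arrival order): T1 T2 T3 T4 T5 T6 T7 T8.
T1: 0→5, due 24, tardiness 0
T2: 5→26, due 51, tardiness 0
T3: 26→49, due 23, tardiness 26
T4: 49→55, due 50, tardiness 5
T5: 55→74, due 38, tardiness 36
T6: 74→88, due 58, tardiness 30
T7: 88→95, due 29, tardiness 66
T8: 95→117, due 66, tardiness 51
Late print jobs: 6.

6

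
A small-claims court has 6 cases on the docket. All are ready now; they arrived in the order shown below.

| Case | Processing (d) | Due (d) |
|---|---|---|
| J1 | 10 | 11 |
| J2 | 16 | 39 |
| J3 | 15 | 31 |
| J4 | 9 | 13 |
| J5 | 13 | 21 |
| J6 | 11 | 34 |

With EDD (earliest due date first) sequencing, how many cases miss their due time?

5

EDD (increasing due date): J1 J4 J5 J3 J6 J2.
J1: 0→10, due 11, tardiness 0
J4: 10→19, due 13, tardiness 6
J5: 19→32, due 21, tardiness 11
J3: 32→47, due 31, tardiness 16
J6: 47→58, due 34, tardiness 24
J2: 58→74, due 39, tardiness 35
Late cases: 5.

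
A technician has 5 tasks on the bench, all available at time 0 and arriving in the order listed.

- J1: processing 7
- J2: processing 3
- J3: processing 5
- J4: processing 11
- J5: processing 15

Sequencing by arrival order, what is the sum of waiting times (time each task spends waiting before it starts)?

58

FIFO (arrival order): J1 J2 J3 J4 J5.
J1: waits 0, runs 0→7
J2: waits 7, runs 7→10
J3: waits 10, runs 10→15
J4: waits 15, runs 15→26
J5: waits 26, runs 26→41
Sum = 0+7+10+15+26 = 58.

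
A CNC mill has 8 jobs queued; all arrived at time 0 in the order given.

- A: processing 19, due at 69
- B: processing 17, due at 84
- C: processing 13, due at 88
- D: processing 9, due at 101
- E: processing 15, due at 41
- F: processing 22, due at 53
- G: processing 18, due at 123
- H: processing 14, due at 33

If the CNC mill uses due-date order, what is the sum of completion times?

EDD (increasing due date): H E F A B C D G.
H: 0→14
E: 14→29
F: 29→51
A: 51→70
B: 70→87
C: 87→100
D: 100→109
G: 109→127
Sum = 14+29+51+70+87+100+109+127 = 587.

587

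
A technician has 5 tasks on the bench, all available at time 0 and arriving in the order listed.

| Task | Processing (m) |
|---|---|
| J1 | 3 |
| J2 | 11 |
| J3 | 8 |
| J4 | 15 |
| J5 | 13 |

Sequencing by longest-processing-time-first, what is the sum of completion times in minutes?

LPT (decreasing processing time): J4 J5 J2 J3 J1.
J4: 0→15
J5: 15→28
J2: 28→39
J3: 39→47
J1: 47→50
Sum = 15+28+39+47+50 = 179.

179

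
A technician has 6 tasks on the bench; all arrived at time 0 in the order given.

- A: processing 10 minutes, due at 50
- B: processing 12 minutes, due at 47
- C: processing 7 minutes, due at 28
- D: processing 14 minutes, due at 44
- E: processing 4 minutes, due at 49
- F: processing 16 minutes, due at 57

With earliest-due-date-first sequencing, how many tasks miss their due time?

EDD (increasing due date): C D B E A F.
C: 0→7, due 28, tardiness 0
D: 7→21, due 44, tardiness 0
B: 21→33, due 47, tardiness 0
E: 33→37, due 49, tardiness 0
A: 37→47, due 50, tardiness 0
F: 47→63, due 57, tardiness 6
Late tasks: 1.

1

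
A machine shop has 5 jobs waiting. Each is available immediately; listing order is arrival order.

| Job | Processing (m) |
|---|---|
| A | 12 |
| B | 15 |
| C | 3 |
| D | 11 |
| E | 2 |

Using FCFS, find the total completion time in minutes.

153

FIFO (arrival order): A B C D E.
A: 0→12
B: 12→27
C: 27→30
D: 30→41
E: 41→43
Sum = 12+27+30+41+43 = 153.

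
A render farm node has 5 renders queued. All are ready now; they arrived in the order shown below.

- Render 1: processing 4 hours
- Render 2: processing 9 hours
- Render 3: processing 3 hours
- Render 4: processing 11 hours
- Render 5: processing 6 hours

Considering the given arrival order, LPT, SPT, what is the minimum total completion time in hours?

FIFO (arrival order): Render 1 Render 2 Render 3 Render 4 Render 5.
Render 1: 0→4
Render 2: 4→13
Render 3: 13→16
Render 4: 16→27
Render 5: 27→33
Sum = 4+13+16+27+33 = 93.
LPT (decreasing processing time): Render 4 Render 2 Render 5 Render 1 Render 3.
Render 4: 0→11
Render 2: 11→20
Render 5: 20→26
Render 1: 26→30
Render 3: 30→33
Sum = 11+20+26+30+33 = 120.
SPT (increasing processing time): Render 3 Render 1 Render 5 Render 2 Render 4.
Render 3: 0→3
Render 1: 3→7
Render 5: 7→13
Render 2: 13→22
Render 4: 22→33
Sum = 3+7+13+22+33 = 78.
FIFO 93, LPT 120, SPT 78 → minimum 78.

78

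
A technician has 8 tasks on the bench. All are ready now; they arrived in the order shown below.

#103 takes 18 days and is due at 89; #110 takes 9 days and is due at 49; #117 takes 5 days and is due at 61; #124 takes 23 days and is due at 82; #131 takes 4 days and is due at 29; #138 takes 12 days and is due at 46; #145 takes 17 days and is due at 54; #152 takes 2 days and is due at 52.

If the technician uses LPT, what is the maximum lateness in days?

LPT (decreasing processing time): #124 #103 #145 #138 #110 #117 #131 #152.
#124: 0→23, due 82, lateness -59
#103: 23→41, due 89, lateness -48
#145: 41→58, due 54, lateness 4
#138: 58→70, due 46, lateness 24
#110: 70→79, due 49, lateness 30
#117: 79→84, due 61, lateness 23
#131: 84→88, due 29, lateness 59
#152: 88→90, due 52, lateness 38
Maximum = 59.

59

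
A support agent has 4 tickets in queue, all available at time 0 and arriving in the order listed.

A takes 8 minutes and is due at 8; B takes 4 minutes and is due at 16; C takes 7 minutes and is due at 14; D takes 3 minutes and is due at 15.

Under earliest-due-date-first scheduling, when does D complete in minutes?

18

EDD (increasing due date): A C D B.
A: 0→8
C: 8→15
D: 15→18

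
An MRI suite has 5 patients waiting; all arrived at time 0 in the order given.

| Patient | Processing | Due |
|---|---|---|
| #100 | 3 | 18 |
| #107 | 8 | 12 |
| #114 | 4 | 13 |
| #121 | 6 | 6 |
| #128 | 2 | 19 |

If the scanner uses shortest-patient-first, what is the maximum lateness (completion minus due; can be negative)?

SPT (increasing processing time): #128 #100 #114 #121 #107.
#128: 0→2, due 19, lateness -17
#100: 2→5, due 18, lateness -13
#114: 5→9, due 13, lateness -4
#121: 9→15, due 6, lateness 9
#107: 15→23, due 12, lateness 11
Maximum = 11.

11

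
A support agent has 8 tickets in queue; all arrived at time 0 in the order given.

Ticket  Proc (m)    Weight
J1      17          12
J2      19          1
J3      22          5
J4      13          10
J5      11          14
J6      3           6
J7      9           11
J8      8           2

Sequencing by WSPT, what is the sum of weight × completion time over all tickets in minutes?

WSPT (decreasing weight/processing-time ratio): J6 J5 J7 J4 J1 J8 J3 J2.
J6: finishes 3, weight 6, w·C = 18
J5: finishes 14, weight 14, w·C = 196
J7: finishes 23, weight 11, w·C = 253
J4: finishes 36, weight 10, w·C = 360
J1: finishes 53, weight 12, w·C = 636
J8: finishes 61, weight 2, w·C = 122
J3: finishes 83, weight 5, w·C = 415
J2: finishes 102, weight 1, w·C = 102
Sum = 18+196+253+360+636+122+415+102 = 2102.

2102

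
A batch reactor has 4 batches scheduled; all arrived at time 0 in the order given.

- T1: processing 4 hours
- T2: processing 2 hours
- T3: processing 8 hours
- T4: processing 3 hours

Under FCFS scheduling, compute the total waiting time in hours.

FIFO (arrival order): T1 T2 T3 T4.
T1: waits 0, runs 0→4
T2: waits 4, runs 4→6
T3: waits 6, runs 6→14
T4: waits 14, runs 14→17
Sum = 0+4+6+14 = 24.

24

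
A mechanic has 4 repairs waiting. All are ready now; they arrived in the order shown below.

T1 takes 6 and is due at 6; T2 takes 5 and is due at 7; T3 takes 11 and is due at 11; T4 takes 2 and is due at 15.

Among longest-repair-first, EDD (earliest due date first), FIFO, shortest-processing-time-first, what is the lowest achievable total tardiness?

20

LPT (decreasing processing time): T3 T1 T2 T4.
T3: 0→11, due 11, tardiness 0
T1: 11→17, due 6, tardiness 11
T2: 17→22, due 7, tardiness 15
T4: 22→24, due 15, tardiness 9
Sum = 0+11+15+9 = 35.
EDD (increasing due date): T1 T2 T3 T4.
T1: 0→6, due 6, tardiness 0
T2: 6→11, due 7, tardiness 4
T3: 11→22, due 11, tardiness 11
T4: 22→24, due 15, tardiness 9
Sum = 0+4+11+9 = 24.
FIFO (arrival order): T1 T2 T3 T4.
T1: 0→6, due 6, tardiness 0
T2: 6→11, due 7, tardiness 4
T3: 11→22, due 11, tardiness 11
T4: 22→24, due 15, tardiness 9
Sum = 0+4+11+9 = 24.
SPT (increasing processing time): T4 T2 T1 T3.
T4: 0→2, due 15, tardiness 0
T2: 2→7, due 7, tardiness 0
T1: 7→13, due 6, tardiness 7
T3: 13→24, due 11, tardiness 13
Sum = 0+0+7+13 = 20.
LPT 35, EDD 24, FIFO 24, SPT 20 → minimum 20.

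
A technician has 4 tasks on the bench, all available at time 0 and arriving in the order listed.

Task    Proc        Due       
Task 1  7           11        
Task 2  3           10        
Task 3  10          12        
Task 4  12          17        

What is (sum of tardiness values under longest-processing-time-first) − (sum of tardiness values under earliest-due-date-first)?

27

LPT (decreasing processing time): Task 4 Task 3 Task 1 Task 2.
Task 4: 0→12, due 17, tardiness 0
Task 3: 12→22, due 12, tardiness 10
Task 1: 22→29, due 11, tardiness 18
Task 2: 29→32, due 10, tardiness 22
Sum = 0+10+18+22 = 50.
EDD (increasing due date): Task 2 Task 1 Task 3 Task 4.
Task 2: 0→3, due 10, tardiness 0
Task 1: 3→10, due 11, tardiness 0
Task 3: 10→20, due 12, tardiness 8
Task 4: 20→32, due 17, tardiness 15
Sum = 0+0+8+15 = 23.
Difference = 50 − 23 = 27.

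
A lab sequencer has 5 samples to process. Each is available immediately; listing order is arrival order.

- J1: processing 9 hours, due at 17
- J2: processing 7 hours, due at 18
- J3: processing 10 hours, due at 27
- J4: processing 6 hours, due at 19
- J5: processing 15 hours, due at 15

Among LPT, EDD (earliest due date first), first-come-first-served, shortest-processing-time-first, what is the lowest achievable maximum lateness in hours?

20

LPT (decreasing processing time): J5 J3 J1 J2 J4.
J5: 0→15, due 15, lateness 0
J3: 15→25, due 27, lateness -2
J1: 25→34, due 17, lateness 17
J2: 34→41, due 18, lateness 23
J4: 41→47, due 19, lateness 28
Maximum = 28.
EDD (increasing due date): J5 J1 J2 J4 J3.
J5: 0→15, due 15, lateness 0
J1: 15→24, due 17, lateness 7
J2: 24→31, due 18, lateness 13
J4: 31→37, due 19, lateness 18
J3: 37→47, due 27, lateness 20
Maximum = 20.
FIFO (arrival order): J1 J2 J3 J4 J5.
J1: 0→9, due 17, lateness -8
J2: 9→16, due 18, lateness -2
J3: 16→26, due 27, lateness -1
J4: 26→32, due 19, lateness 13
J5: 32→47, due 15, lateness 32
Maximum = 32.
SPT (increasing processing time): J4 J2 J1 J3 J5.
J4: 0→6, due 19, lateness -13
J2: 6→13, due 18, lateness -5
J1: 13→22, due 17, lateness 5
J3: 22→32, due 27, lateness 5
J5: 32→47, due 15, lateness 32
Maximum = 32.
LPT 28, EDD 20, FIFO 32, SPT 32 → minimum 20.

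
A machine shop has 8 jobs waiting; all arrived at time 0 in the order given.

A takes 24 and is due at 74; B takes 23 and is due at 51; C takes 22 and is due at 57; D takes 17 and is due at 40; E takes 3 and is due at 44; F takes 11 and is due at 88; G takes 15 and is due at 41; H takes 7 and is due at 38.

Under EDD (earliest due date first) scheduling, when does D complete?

24

EDD (increasing due date): H D G E B C A F.
H: 0→7
D: 7→24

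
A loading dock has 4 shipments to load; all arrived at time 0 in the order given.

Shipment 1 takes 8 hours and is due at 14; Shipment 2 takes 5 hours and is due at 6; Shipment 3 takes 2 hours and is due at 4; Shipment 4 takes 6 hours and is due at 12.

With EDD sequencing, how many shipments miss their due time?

3

EDD (increasing due date): Shipment 3 Shipment 2 Shipment 4 Shipment 1.
Shipment 3: 0→2, due 4, tardiness 0
Shipment 2: 2→7, due 6, tardiness 1
Shipment 4: 7→13, due 12, tardiness 1
Shipment 1: 13→21, due 14, tardiness 7
Late shipments: 3.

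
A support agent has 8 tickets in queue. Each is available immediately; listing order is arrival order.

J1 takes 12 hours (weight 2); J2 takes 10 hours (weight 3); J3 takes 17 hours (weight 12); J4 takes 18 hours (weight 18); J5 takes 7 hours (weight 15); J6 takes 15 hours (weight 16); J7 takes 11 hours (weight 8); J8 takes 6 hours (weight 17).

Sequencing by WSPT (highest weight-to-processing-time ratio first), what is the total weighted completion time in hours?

3361

WSPT (decreasing weight/processing-time ratio): J8 J5 J6 J4 J7 J3 J2 J1.
J8: finishes 6, weight 17, w·C = 102
J5: finishes 13, weight 15, w·C = 195
J6: finishes 28, weight 16, w·C = 448
J4: finishes 46, weight 18, w·C = 828
J7: finishes 57, weight 8, w·C = 456
J3: finishes 74, weight 12, w·C = 888
J2: finishes 84, weight 3, w·C = 252
J1: finishes 96, weight 2, w·C = 192
Sum = 102+195+448+828+456+888+252+192 = 3361.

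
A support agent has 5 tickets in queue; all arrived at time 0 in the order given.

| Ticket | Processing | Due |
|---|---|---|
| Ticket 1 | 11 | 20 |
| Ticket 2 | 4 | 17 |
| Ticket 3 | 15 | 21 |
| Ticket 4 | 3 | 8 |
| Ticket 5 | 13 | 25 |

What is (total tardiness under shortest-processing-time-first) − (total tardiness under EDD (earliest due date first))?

-2

SPT (increasing processing time): Ticket 4 Ticket 2 Ticket 1 Ticket 5 Ticket 3.
Ticket 4: 0→3, due 8, tardiness 0
Ticket 2: 3→7, due 17, tardiness 0
Ticket 1: 7→18, due 20, tardiness 0
Ticket 5: 18→31, due 25, tardiness 6
Ticket 3: 31→46, due 21, tardiness 25
Sum = 0+0+0+6+25 = 31.
EDD (increasing due date): Ticket 4 Ticket 2 Ticket 1 Ticket 3 Ticket 5.
Ticket 4: 0→3, due 8, tardiness 0
Ticket 2: 3→7, due 17, tardiness 0
Ticket 1: 7→18, due 20, tardiness 0
Ticket 3: 18→33, due 21, tardiness 12
Ticket 5: 33→46, due 25, tardiness 21
Sum = 0+0+0+12+21 = 33.
Difference = 31 − 33 = -2.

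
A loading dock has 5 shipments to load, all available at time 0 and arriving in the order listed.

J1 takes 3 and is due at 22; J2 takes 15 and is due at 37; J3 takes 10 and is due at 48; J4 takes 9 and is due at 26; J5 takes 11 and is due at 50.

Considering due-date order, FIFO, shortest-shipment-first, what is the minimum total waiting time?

70

EDD (increasing due date): J1 J4 J2 J3 J5.
J1: waits 0, runs 0→3
J4: waits 3, runs 3→12
J2: waits 12, runs 12→27
J3: waits 27, runs 27→37
J5: waits 37, runs 37→48
Sum = 0+3+12+27+37 = 79.
FIFO (arrival order): J1 J2 J3 J4 J5.
J1: waits 0, runs 0→3
J2: waits 3, runs 3→18
J3: waits 18, runs 18→28
J4: waits 28, runs 28→37
J5: waits 37, runs 37→48
Sum = 0+3+18+28+37 = 86.
SPT (increasing processing time): J1 J4 J3 J5 J2.
J1: waits 0, runs 0→3
J4: waits 3, runs 3→12
J3: waits 12, runs 12→22
J5: waits 22, runs 22→33
J2: waits 33, runs 33→48
Sum = 0+3+12+22+33 = 70.
EDD 79, FIFO 86, SPT 70 → minimum 70.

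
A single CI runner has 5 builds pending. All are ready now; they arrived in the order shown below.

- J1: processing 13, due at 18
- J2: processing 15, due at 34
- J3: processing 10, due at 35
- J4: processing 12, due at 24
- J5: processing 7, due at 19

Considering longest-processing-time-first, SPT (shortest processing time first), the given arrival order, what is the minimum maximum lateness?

LPT (decreasing processing time): J2 J1 J4 J3 J5.
J2: 0→15, due 34, lateness -19
J1: 15→28, due 18, lateness 10
J4: 28→40, due 24, lateness 16
J3: 40→50, due 35, lateness 15
J5: 50→57, due 19, lateness 38
Maximum = 38.
SPT (increasing processing time): J5 J3 J4 J1 J2.
J5: 0→7, due 19, lateness -12
J3: 7→17, due 35, lateness -18
J4: 17→29, due 24, lateness 5
J1: 29→42, due 18, lateness 24
J2: 42→57, due 34, lateness 23
Maximum = 24.
FIFO (arrival order): J1 J2 J3 J4 J5.
J1: 0→13, due 18, lateness -5
J2: 13→28, due 34, lateness -6
J3: 28→38, due 35, lateness 3
J4: 38→50, due 24, lateness 26
J5: 50→57, due 19, lateness 38
Maximum = 38.
LPT 38, SPT 24, FIFO 38 → minimum 24.

24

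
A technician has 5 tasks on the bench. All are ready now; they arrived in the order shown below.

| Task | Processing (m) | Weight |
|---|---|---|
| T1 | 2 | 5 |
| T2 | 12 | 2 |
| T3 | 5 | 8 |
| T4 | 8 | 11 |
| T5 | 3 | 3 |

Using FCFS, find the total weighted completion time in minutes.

FIFO (arrival order): T1 T2 T3 T4 T5.
T1: finishes 2, weight 5, w·C = 10
T2: finishes 14, weight 2, w·C = 28
T3: finishes 19, weight 8, w·C = 152
T4: finishes 27, weight 11, w·C = 297
T5: finishes 30, weight 3, w·C = 90
Sum = 10+28+152+297+90 = 577.

577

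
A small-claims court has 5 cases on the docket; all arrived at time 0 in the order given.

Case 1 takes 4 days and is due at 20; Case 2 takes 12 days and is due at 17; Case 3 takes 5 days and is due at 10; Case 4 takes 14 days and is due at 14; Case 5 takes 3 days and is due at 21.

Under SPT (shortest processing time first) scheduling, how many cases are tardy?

3

SPT (increasing processing time): Case 5 Case 1 Case 3 Case 2 Case 4.
Case 5: 0→3, due 21, tardiness 0
Case 1: 3→7, due 20, tardiness 0
Case 3: 7→12, due 10, tardiness 2
Case 2: 12→24, due 17, tardiness 7
Case 4: 24→38, due 14, tardiness 24
Late cases: 3.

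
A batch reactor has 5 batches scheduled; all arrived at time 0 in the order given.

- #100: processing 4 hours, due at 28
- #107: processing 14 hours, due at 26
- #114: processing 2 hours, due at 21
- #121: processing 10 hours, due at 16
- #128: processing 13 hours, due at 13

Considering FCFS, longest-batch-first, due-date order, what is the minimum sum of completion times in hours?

115

FIFO (arrival order): #100 #107 #114 #121 #128.
#100: 0→4
#107: 4→18
#114: 18→20
#121: 20→30
#128: 30→43
Sum = 4+18+20+30+43 = 115.
LPT (decreasing processing time): #107 #128 #121 #100 #114.
#107: 0→14
#128: 14→27
#121: 27→37
#100: 37→41
#114: 41→43
Sum = 14+27+37+41+43 = 162.
EDD (increasing due date): #128 #121 #114 #107 #100.
#128: 0→13
#121: 13→23
#114: 23→25
#107: 25→39
#100: 39→43
Sum = 13+23+25+39+43 = 143.
FIFO 115, LPT 162, EDD 143 → minimum 115.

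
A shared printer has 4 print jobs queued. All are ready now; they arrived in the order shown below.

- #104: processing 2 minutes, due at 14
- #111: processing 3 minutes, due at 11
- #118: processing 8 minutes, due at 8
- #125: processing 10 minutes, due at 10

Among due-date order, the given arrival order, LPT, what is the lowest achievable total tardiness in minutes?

EDD (increasing due date): #118 #125 #111 #104.
#118: 0→8, due 8, tardiness 0
#125: 8→18, due 10, tardiness 8
#111: 18→21, due 11, tardiness 10
#104: 21→23, due 14, tardiness 9
Sum = 0+8+10+9 = 27.
FIFO (arrival order): #104 #111 #118 #125.
#104: 0→2, due 14, tardiness 0
#111: 2→5, due 11, tardiness 0
#118: 5→13, due 8, tardiness 5
#125: 13→23, due 10, tardiness 13
Sum = 0+0+5+13 = 18.
LPT (decreasing processing time): #125 #118 #111 #104.
#125: 0→10, due 10, tardiness 0
#118: 10→18, due 8, tardiness 10
#111: 18→21, due 11, tardiness 10
#104: 21→23, due 14, tardiness 9
Sum = 0+10+10+9 = 29.
EDD 27, FIFO 18, LPT 29 → minimum 18.

18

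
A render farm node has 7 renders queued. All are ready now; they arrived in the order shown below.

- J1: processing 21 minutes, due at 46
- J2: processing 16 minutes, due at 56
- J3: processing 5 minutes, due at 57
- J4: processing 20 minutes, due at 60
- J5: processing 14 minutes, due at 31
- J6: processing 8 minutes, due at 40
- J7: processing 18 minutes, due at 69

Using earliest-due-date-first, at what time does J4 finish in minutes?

84

EDD (increasing due date): J5 J6 J1 J2 J3 J4 J7.
J5: 0→14
J6: 14→22
J1: 22→43
J2: 43→59
J3: 59→64
J4: 64→84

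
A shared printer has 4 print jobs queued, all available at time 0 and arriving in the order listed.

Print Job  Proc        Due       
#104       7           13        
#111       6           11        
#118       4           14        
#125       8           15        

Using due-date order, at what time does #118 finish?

17

EDD (increasing due date): #111 #104 #118 #125.
#111: 0→6
#104: 6→13
#118: 13→17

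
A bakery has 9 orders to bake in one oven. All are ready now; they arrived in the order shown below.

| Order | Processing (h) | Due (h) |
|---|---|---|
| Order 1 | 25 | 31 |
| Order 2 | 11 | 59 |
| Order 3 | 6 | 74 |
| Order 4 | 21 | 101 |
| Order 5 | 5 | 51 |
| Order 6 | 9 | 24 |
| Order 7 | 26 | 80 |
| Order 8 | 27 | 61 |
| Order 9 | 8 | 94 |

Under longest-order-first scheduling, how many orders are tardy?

6

LPT (decreasing processing time): Order 8 Order 7 Order 1 Order 4 Order 2 Order 6 Order 9 Order 3 Order 5.
Order 8: 0→27, due 61, tardiness 0
Order 7: 27→53, due 80, tardiness 0
Order 1: 53→78, due 31, tardiness 47
Order 4: 78→99, due 101, tardiness 0
Order 2: 99→110, due 59, tardiness 51
Order 6: 110→119, due 24, tardiness 95
Order 9: 119→127, due 94, tardiness 33
Order 3: 127→133, due 74, tardiness 59
Order 5: 133→138, due 51, tardiness 87
Late orders: 6.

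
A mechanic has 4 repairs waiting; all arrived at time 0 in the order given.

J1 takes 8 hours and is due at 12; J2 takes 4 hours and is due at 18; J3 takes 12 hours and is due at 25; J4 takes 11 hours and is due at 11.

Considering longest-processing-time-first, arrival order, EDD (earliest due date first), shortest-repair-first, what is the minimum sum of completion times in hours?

74

LPT (decreasing processing time): J3 J4 J1 J2.
J3: 0→12
J4: 12→23
J1: 23→31
J2: 31→35
Sum = 12+23+31+35 = 101.
FIFO (arrival order): J1 J2 J3 J4.
J1: 0→8
J2: 8→12
J3: 12→24
J4: 24→35
Sum = 8+12+24+35 = 79.
EDD (increasing due date): J4 J1 J2 J3.
J4: 0→11
J1: 11→19
J2: 19→23
J3: 23→35
Sum = 11+19+23+35 = 88.
SPT (increasing processing time): J2 J1 J4 J3.
J2: 0→4
J1: 4→12
J4: 12→23
J3: 23→35
Sum = 4+12+23+35 = 74.
LPT 101, FIFO 79, EDD 88, SPT 74 → minimum 74.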